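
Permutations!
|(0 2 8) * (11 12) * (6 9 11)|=12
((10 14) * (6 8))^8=(14)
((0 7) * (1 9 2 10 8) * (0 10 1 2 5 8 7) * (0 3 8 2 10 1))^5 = ((0 3 8 10 7 1 9 5 2))^5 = (0 1 3 9 8 5 10 2 7)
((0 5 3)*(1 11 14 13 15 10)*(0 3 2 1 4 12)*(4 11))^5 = (15)(0 12 4 1 2 5)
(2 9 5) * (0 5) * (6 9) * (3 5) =(0 3 5 2 6 9) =[3, 1, 6, 5, 4, 2, 9, 7, 8, 0]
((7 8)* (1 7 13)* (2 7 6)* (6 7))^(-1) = (1 13 8 7)(2 6)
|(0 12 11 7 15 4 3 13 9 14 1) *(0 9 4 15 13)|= 21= |(15)(0 12 11 7 13 4 3)(1 9 14)|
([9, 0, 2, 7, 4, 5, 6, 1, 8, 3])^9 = [1, 7, 2, 9, 4, 5, 6, 3, 8, 0]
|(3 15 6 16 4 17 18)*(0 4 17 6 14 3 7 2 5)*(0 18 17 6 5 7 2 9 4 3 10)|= |(0 3 15 14 10)(2 7 9 4 5 18)(6 16)|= 30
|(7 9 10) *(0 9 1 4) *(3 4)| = 7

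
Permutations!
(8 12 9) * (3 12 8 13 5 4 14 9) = [0, 1, 2, 12, 14, 4, 6, 7, 8, 13, 10, 11, 3, 5, 9] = (3 12)(4 14 9 13 5)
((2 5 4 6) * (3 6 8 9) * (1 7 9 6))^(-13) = (1 3 9 7)(2 4 6 5 8)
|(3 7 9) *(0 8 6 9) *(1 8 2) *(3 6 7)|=|(0 2 1 8 7)(6 9)|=10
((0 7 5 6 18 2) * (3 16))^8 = ((0 7 5 6 18 2)(3 16))^8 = (0 5 18)(2 7 6)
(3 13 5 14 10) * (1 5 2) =(1 5 14 10 3 13 2) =[0, 5, 1, 13, 4, 14, 6, 7, 8, 9, 3, 11, 12, 2, 10]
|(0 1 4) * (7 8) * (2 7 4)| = 6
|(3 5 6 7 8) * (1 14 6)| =7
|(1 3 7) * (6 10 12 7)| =6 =|(1 3 6 10 12 7)|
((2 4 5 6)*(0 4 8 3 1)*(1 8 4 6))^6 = ((0 6 2 4 5 1)(3 8))^6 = (8)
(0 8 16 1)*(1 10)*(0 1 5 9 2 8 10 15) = (0 10 5 9 2 8 16 15) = [10, 1, 8, 3, 4, 9, 6, 7, 16, 2, 5, 11, 12, 13, 14, 0, 15]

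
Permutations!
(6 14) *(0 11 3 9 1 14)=(0 11 3 9 1 14 6)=[11, 14, 2, 9, 4, 5, 0, 7, 8, 1, 10, 3, 12, 13, 6]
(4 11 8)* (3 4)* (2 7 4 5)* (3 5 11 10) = (2 7 4 10 3 11 8 5) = [0, 1, 7, 11, 10, 2, 6, 4, 5, 9, 3, 8]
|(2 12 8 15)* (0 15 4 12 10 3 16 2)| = 12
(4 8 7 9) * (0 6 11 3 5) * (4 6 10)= (0 10 4 8 7 9 6 11 3 5)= [10, 1, 2, 5, 8, 0, 11, 9, 7, 6, 4, 3]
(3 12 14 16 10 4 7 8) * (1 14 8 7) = (1 14 16 10 4)(3 12 8) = [0, 14, 2, 12, 1, 5, 6, 7, 3, 9, 4, 11, 8, 13, 16, 15, 10]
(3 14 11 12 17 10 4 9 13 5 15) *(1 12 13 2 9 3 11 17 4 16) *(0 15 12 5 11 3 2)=(0 15 3 14 17 10 16 1 5 12 4 2 9)(11 13)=[15, 5, 9, 14, 2, 12, 6, 7, 8, 0, 16, 13, 4, 11, 17, 3, 1, 10]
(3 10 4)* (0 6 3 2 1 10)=(0 6 3)(1 10 4 2)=[6, 10, 1, 0, 2, 5, 3, 7, 8, 9, 4]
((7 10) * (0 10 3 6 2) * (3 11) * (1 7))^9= ((0 10 1 7 11 3 6 2))^9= (0 10 1 7 11 3 6 2)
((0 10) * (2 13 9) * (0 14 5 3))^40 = (14)(2 13 9)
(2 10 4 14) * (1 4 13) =(1 4 14 2 10 13) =[0, 4, 10, 3, 14, 5, 6, 7, 8, 9, 13, 11, 12, 1, 2]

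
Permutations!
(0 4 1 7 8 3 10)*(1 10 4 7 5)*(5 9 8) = (0 7 5 1 9 8 3 4 10) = [7, 9, 2, 4, 10, 1, 6, 5, 3, 8, 0]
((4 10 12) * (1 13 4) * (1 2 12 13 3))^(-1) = ((1 3)(2 12)(4 10 13))^(-1) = (1 3)(2 12)(4 13 10)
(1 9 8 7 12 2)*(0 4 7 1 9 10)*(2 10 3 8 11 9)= (0 4 7 12 10)(1 3 8)(9 11)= [4, 3, 2, 8, 7, 5, 6, 12, 1, 11, 0, 9, 10]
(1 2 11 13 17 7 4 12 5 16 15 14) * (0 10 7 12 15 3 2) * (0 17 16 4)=(0 10 7)(1 17 12 5 4 15 14)(2 11 13 16 3)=[10, 17, 11, 2, 15, 4, 6, 0, 8, 9, 7, 13, 5, 16, 1, 14, 3, 12]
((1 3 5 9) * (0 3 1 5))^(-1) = (0 3)(5 9)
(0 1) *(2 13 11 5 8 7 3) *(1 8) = (0 8 7 3 2 13 11 5 1) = [8, 0, 13, 2, 4, 1, 6, 3, 7, 9, 10, 5, 12, 11]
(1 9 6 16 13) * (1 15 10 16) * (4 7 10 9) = [0, 4, 2, 3, 7, 5, 1, 10, 8, 6, 16, 11, 12, 15, 14, 9, 13] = (1 4 7 10 16 13 15 9 6)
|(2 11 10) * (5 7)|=6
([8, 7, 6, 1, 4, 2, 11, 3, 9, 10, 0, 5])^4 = (11)(1 7 3)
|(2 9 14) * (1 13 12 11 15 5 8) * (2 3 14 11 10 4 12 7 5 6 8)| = 30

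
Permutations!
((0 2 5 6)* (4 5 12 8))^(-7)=((0 2 12 8 4 5 6))^(-7)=(12)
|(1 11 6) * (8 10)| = 6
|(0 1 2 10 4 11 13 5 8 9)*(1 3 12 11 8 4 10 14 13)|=|(0 3 12 11 1 2 14 13 5 4 8 9)|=12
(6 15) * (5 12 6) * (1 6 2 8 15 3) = [0, 6, 8, 1, 4, 12, 3, 7, 15, 9, 10, 11, 2, 13, 14, 5] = (1 6 3)(2 8 15 5 12)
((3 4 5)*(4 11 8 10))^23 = ((3 11 8 10 4 5))^23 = (3 5 4 10 8 11)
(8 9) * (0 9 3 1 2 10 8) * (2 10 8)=(0 9)(1 10 2 8 3)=[9, 10, 8, 1, 4, 5, 6, 7, 3, 0, 2]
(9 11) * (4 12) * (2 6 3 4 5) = (2 6 3 4 12 5)(9 11) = [0, 1, 6, 4, 12, 2, 3, 7, 8, 11, 10, 9, 5]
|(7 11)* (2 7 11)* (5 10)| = 2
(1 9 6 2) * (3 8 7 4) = (1 9 6 2)(3 8 7 4) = [0, 9, 1, 8, 3, 5, 2, 4, 7, 6]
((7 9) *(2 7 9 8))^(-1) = (9)(2 8 7)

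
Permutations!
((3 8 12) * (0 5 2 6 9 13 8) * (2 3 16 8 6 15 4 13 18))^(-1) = ((0 5 3)(2 15 4 13 6 9 18)(8 12 16))^(-1) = (0 3 5)(2 18 9 6 13 4 15)(8 16 12)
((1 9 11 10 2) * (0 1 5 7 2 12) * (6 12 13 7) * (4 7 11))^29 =(0 9 7 5 12 1 4 2 6)(10 11 13)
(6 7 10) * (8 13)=(6 7 10)(8 13)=[0, 1, 2, 3, 4, 5, 7, 10, 13, 9, 6, 11, 12, 8]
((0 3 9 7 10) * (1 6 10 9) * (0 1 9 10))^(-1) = ((0 3 9 7 10 1 6))^(-1) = (0 6 1 10 7 9 3)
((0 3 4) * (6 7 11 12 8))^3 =(6 12 7 8 11)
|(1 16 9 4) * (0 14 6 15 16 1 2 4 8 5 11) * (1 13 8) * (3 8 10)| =26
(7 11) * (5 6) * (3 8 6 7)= (3 8 6 5 7 11)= [0, 1, 2, 8, 4, 7, 5, 11, 6, 9, 10, 3]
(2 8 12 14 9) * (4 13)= (2 8 12 14 9)(4 13)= [0, 1, 8, 3, 13, 5, 6, 7, 12, 2, 10, 11, 14, 4, 9]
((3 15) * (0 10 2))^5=((0 10 2)(3 15))^5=(0 2 10)(3 15)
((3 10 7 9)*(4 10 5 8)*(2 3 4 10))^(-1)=(2 4 9 7 10 8 5 3)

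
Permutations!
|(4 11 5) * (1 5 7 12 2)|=7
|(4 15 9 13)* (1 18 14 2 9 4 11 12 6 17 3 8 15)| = |(1 18 14 2 9 13 11 12 6 17 3 8 15 4)| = 14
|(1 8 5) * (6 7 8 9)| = 6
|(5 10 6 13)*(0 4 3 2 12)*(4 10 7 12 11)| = |(0 10 6 13 5 7 12)(2 11 4 3)| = 28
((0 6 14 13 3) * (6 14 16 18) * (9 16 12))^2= (0 13)(3 14)(6 9 18 12 16)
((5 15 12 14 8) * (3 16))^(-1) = (3 16)(5 8 14 12 15) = ((3 16)(5 15 12 14 8))^(-1)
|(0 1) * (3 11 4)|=|(0 1)(3 11 4)|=6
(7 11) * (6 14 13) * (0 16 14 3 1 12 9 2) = (0 16 14 13 6 3 1 12 9 2)(7 11) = [16, 12, 0, 1, 4, 5, 3, 11, 8, 2, 10, 7, 9, 6, 13, 15, 14]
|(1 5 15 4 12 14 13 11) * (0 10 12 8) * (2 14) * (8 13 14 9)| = 6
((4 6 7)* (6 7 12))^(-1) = ((4 7)(6 12))^(-1) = (4 7)(6 12)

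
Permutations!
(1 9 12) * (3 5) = (1 9 12)(3 5) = [0, 9, 2, 5, 4, 3, 6, 7, 8, 12, 10, 11, 1]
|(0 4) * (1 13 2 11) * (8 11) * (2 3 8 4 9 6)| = 5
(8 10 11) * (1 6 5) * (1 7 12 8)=(1 6 5 7 12 8 10 11)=[0, 6, 2, 3, 4, 7, 5, 12, 10, 9, 11, 1, 8]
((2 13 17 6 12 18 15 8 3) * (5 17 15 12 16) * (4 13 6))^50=((2 6 16 5 17 4 13 15 8 3)(12 18))^50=(18)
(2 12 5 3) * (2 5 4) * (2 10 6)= (2 12 4 10 6)(3 5)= [0, 1, 12, 5, 10, 3, 2, 7, 8, 9, 6, 11, 4]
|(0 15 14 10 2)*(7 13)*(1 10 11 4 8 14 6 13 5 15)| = 20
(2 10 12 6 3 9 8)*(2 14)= (2 10 12 6 3 9 8 14)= [0, 1, 10, 9, 4, 5, 3, 7, 14, 8, 12, 11, 6, 13, 2]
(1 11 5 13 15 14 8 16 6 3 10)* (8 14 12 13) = (1 11 5 8 16 6 3 10)(12 13 15) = [0, 11, 2, 10, 4, 8, 3, 7, 16, 9, 1, 5, 13, 15, 14, 12, 6]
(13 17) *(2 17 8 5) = (2 17 13 8 5) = [0, 1, 17, 3, 4, 2, 6, 7, 5, 9, 10, 11, 12, 8, 14, 15, 16, 13]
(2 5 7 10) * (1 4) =(1 4)(2 5 7 10) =[0, 4, 5, 3, 1, 7, 6, 10, 8, 9, 2]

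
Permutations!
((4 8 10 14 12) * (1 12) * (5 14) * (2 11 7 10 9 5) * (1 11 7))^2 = ((1 12 4 8 9 5 14 11)(2 7 10))^2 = (1 4 9 14)(2 10 7)(5 11 12 8)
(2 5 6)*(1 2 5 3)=(1 2 3)(5 6)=[0, 2, 3, 1, 4, 6, 5]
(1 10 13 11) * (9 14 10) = [0, 9, 2, 3, 4, 5, 6, 7, 8, 14, 13, 1, 12, 11, 10] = (1 9 14 10 13 11)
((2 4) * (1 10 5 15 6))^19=(1 6 15 5 10)(2 4)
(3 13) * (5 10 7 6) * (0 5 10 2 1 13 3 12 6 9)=[5, 13, 1, 3, 4, 2, 10, 9, 8, 0, 7, 11, 6, 12]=(0 5 2 1 13 12 6 10 7 9)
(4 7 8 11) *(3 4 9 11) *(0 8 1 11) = (0 8 3 4 7 1 11 9) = [8, 11, 2, 4, 7, 5, 6, 1, 3, 0, 10, 9]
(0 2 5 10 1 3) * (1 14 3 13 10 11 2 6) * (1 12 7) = (0 6 12 7 1 13 10 14 3)(2 5 11) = [6, 13, 5, 0, 4, 11, 12, 1, 8, 9, 14, 2, 7, 10, 3]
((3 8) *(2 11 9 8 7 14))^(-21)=((2 11 9 8 3 7 14))^(-21)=(14)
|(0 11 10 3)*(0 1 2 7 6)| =|(0 11 10 3 1 2 7 6)| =8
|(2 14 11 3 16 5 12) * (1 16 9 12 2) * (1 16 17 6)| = 24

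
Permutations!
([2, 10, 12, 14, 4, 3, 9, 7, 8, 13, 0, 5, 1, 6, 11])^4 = [10, 12, 0, 3, 4, 5, 9, 7, 8, 13, 1, 11, 2, 6, 14]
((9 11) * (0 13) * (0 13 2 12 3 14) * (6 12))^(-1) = ((0 2 6 12 3 14)(9 11))^(-1) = (0 14 3 12 6 2)(9 11)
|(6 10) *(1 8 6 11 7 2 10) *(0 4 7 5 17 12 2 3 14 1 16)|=18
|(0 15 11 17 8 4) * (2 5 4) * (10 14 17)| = |(0 15 11 10 14 17 8 2 5 4)| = 10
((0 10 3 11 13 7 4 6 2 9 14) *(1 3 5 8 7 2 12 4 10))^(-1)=((0 1 3 11 13 2 9 14)(4 6 12)(5 8 7 10))^(-1)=(0 14 9 2 13 11 3 1)(4 12 6)(5 10 7 8)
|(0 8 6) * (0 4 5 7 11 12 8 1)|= |(0 1)(4 5 7 11 12 8 6)|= 14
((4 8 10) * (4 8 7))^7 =((4 7)(8 10))^7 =(4 7)(8 10)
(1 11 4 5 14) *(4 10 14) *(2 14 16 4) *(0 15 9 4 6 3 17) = (0 15 9 4 5 2 14 1 11 10 16 6 3 17) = [15, 11, 14, 17, 5, 2, 3, 7, 8, 4, 16, 10, 12, 13, 1, 9, 6, 0]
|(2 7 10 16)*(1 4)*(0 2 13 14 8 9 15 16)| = |(0 2 7 10)(1 4)(8 9 15 16 13 14)| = 12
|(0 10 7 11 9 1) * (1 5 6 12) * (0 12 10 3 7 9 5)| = 8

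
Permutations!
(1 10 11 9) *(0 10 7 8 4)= (0 10 11 9 1 7 8 4)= [10, 7, 2, 3, 0, 5, 6, 8, 4, 1, 11, 9]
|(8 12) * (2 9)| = 2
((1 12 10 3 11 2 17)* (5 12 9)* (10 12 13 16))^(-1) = (1 17 2 11 3 10 16 13 5 9)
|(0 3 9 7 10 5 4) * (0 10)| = 12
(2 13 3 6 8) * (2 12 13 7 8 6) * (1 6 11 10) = (1 6 11 10)(2 7 8 12 13 3) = [0, 6, 7, 2, 4, 5, 11, 8, 12, 9, 1, 10, 13, 3]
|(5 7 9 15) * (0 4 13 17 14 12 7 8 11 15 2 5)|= |(0 4 13 17 14 12 7 9 2 5 8 11 15)|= 13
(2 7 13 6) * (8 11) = [0, 1, 7, 3, 4, 5, 2, 13, 11, 9, 10, 8, 12, 6] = (2 7 13 6)(8 11)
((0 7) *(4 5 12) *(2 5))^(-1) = (0 7)(2 4 12 5)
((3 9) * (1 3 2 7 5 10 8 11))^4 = ((1 3 9 2 7 5 10 8 11))^4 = (1 7 11 2 8 9 10 3 5)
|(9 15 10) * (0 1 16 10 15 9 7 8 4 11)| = |(0 1 16 10 7 8 4 11)| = 8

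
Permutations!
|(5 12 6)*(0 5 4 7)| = 6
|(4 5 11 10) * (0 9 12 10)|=|(0 9 12 10 4 5 11)|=7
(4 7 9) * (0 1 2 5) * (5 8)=[1, 2, 8, 3, 7, 0, 6, 9, 5, 4]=(0 1 2 8 5)(4 7 9)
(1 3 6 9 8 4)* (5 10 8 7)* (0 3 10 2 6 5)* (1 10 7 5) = (0 3 1 7)(2 6 9 5)(4 10 8) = [3, 7, 6, 1, 10, 2, 9, 0, 4, 5, 8]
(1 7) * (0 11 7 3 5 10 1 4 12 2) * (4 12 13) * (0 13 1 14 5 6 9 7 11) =(1 3 6 9 7 12 2 13 4)(5 10 14) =[0, 3, 13, 6, 1, 10, 9, 12, 8, 7, 14, 11, 2, 4, 5]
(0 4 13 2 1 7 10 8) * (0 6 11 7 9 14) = (0 4 13 2 1 9 14)(6 11 7 10 8) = [4, 9, 1, 3, 13, 5, 11, 10, 6, 14, 8, 7, 12, 2, 0]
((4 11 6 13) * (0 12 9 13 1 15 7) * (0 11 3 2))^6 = (0 2 3 4 13 9 12)(1 15 7 11 6)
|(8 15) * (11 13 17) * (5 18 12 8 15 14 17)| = |(5 18 12 8 14 17 11 13)| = 8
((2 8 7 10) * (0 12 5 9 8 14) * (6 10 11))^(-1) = ((0 12 5 9 8 7 11 6 10 2 14))^(-1) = (0 14 2 10 6 11 7 8 9 5 12)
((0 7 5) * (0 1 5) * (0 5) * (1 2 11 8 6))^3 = ((0 7 5 2 11 8 6 1))^3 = (0 2 6 7 11 1 5 8)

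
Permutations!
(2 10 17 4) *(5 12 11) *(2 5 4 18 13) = (2 10 17 18 13)(4 5 12 11) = [0, 1, 10, 3, 5, 12, 6, 7, 8, 9, 17, 4, 11, 2, 14, 15, 16, 18, 13]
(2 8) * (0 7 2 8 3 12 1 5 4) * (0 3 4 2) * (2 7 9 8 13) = (0 9 8 13 2 4 3 12 1 5 7) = [9, 5, 4, 12, 3, 7, 6, 0, 13, 8, 10, 11, 1, 2]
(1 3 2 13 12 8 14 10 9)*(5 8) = (1 3 2 13 12 5 8 14 10 9) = [0, 3, 13, 2, 4, 8, 6, 7, 14, 1, 9, 11, 5, 12, 10]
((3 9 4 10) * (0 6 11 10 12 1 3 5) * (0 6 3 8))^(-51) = (0 1 4 3 8 12 9)(5 6 11 10)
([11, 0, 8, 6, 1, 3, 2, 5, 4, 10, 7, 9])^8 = (0 2 7)(1 6 10)(3 9 4)(5 11 8)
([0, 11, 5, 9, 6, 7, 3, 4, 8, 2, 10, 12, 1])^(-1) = (1 12 11)(2 9 3 6 4 7 5)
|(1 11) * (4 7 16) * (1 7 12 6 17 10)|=|(1 11 7 16 4 12 6 17 10)|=9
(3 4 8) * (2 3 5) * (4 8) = (2 3 8 5) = [0, 1, 3, 8, 4, 2, 6, 7, 5]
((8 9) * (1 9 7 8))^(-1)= (1 9)(7 8)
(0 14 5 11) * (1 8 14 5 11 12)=(0 5 12 1 8 14 11)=[5, 8, 2, 3, 4, 12, 6, 7, 14, 9, 10, 0, 1, 13, 11]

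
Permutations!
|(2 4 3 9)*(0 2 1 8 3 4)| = |(0 2)(1 8 3 9)| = 4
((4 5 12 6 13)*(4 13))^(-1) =(13)(4 6 12 5)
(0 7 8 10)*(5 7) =(0 5 7 8 10) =[5, 1, 2, 3, 4, 7, 6, 8, 10, 9, 0]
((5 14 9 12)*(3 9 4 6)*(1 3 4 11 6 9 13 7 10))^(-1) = (1 10 7 13 3)(4 6 11 14 5 12 9)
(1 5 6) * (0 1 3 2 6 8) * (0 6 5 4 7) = [1, 4, 5, 2, 7, 8, 3, 0, 6] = (0 1 4 7)(2 5 8 6 3)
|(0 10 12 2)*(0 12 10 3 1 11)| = 4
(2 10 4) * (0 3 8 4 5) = [3, 1, 10, 8, 2, 0, 6, 7, 4, 9, 5] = (0 3 8 4 2 10 5)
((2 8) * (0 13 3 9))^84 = (13)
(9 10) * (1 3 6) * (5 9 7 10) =(1 3 6)(5 9)(7 10) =[0, 3, 2, 6, 4, 9, 1, 10, 8, 5, 7]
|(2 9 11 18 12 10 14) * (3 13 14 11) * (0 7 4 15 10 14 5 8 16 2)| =63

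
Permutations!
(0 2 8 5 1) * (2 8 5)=(0 8 2 5 1)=[8, 0, 5, 3, 4, 1, 6, 7, 2]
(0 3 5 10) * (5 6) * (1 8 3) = [1, 8, 2, 6, 4, 10, 5, 7, 3, 9, 0] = (0 1 8 3 6 5 10)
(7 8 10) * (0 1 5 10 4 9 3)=(0 1 5 10 7 8 4 9 3)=[1, 5, 2, 0, 9, 10, 6, 8, 4, 3, 7]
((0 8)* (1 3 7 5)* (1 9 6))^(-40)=(1 7 9)(3 5 6)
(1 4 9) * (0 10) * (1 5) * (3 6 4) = [10, 3, 2, 6, 9, 1, 4, 7, 8, 5, 0] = (0 10)(1 3 6 4 9 5)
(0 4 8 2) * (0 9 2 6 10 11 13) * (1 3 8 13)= (0 4 13)(1 3 8 6 10 11)(2 9)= [4, 3, 9, 8, 13, 5, 10, 7, 6, 2, 11, 1, 12, 0]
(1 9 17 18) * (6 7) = (1 9 17 18)(6 7) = [0, 9, 2, 3, 4, 5, 7, 6, 8, 17, 10, 11, 12, 13, 14, 15, 16, 18, 1]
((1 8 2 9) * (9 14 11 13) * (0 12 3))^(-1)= (0 3 12)(1 9 13 11 14 2 8)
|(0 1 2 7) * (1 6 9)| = |(0 6 9 1 2 7)| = 6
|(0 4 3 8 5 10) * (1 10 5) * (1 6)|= 7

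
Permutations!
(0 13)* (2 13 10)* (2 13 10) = (0 2 10 13) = [2, 1, 10, 3, 4, 5, 6, 7, 8, 9, 13, 11, 12, 0]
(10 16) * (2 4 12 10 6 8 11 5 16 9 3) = (2 4 12 10 9 3)(5 16 6 8 11) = [0, 1, 4, 2, 12, 16, 8, 7, 11, 3, 9, 5, 10, 13, 14, 15, 6]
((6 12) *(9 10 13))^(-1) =((6 12)(9 10 13))^(-1) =(6 12)(9 13 10)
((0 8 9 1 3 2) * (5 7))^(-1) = (0 2 3 1 9 8)(5 7)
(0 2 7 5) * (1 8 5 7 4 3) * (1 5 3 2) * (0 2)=(0 1 8 3 5 2 4)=[1, 8, 4, 5, 0, 2, 6, 7, 3]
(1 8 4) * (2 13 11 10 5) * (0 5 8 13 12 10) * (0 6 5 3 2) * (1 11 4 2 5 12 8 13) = (0 3 5)(2 8)(4 11 6 12 10 13) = [3, 1, 8, 5, 11, 0, 12, 7, 2, 9, 13, 6, 10, 4]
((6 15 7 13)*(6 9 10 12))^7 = (15)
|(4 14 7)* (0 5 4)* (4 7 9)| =3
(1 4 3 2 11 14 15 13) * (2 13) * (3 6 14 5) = (1 4 6 14 15 2 11 5 3 13) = [0, 4, 11, 13, 6, 3, 14, 7, 8, 9, 10, 5, 12, 1, 15, 2]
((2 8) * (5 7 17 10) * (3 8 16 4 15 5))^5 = (2 7)(3 15)(4 10)(5 8)(16 17)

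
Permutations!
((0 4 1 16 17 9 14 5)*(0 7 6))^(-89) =(0 4 1 16 17 9 14 5 7 6) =((0 4 1 16 17 9 14 5 7 6))^(-89)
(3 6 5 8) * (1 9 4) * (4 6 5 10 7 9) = (1 4)(3 5 8)(6 10 7 9) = [0, 4, 2, 5, 1, 8, 10, 9, 3, 6, 7]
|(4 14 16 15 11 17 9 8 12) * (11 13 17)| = 9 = |(4 14 16 15 13 17 9 8 12)|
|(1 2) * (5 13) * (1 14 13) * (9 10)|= 10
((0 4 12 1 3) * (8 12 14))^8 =(0 4 14 8 12 1 3) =((0 4 14 8 12 1 3))^8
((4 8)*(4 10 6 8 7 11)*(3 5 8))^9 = (11)(3 6 10 8 5)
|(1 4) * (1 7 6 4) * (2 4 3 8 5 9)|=8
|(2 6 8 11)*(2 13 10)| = 6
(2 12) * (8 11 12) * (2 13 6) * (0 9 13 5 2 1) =(0 9 13 6 1)(2 8 11 12 5) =[9, 0, 8, 3, 4, 2, 1, 7, 11, 13, 10, 12, 5, 6]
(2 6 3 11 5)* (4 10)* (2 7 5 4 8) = (2 6 3 11 4 10 8)(5 7) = [0, 1, 6, 11, 10, 7, 3, 5, 2, 9, 8, 4]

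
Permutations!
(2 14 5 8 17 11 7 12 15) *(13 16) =(2 14 5 8 17 11 7 12 15)(13 16) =[0, 1, 14, 3, 4, 8, 6, 12, 17, 9, 10, 7, 15, 16, 5, 2, 13, 11]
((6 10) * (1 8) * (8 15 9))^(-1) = ((1 15 9 8)(6 10))^(-1) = (1 8 9 15)(6 10)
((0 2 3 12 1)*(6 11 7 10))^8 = ((0 2 3 12 1)(6 11 7 10))^8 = (0 12 2 1 3)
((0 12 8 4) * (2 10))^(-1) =((0 12 8 4)(2 10))^(-1) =(0 4 8 12)(2 10)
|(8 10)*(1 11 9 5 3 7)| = |(1 11 9 5 3 7)(8 10)| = 6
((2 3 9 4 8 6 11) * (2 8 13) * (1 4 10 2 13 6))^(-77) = ((13)(1 4 6 11 8)(2 3 9 10))^(-77) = (13)(1 11 4 8 6)(2 10 9 3)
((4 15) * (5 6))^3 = (4 15)(5 6)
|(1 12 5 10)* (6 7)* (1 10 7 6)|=4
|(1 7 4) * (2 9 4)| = |(1 7 2 9 4)| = 5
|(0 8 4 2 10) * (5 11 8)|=7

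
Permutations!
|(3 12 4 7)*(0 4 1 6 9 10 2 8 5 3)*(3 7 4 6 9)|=11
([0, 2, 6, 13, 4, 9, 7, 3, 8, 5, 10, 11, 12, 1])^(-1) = (1 13 3 7 6 2)(5 9)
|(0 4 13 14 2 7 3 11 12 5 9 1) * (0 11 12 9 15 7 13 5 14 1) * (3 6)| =|(0 4 5 15 7 6 3 12 14 2 13 1 11 9)| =14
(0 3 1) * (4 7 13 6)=(0 3 1)(4 7 13 6)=[3, 0, 2, 1, 7, 5, 4, 13, 8, 9, 10, 11, 12, 6]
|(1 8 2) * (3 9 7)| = 3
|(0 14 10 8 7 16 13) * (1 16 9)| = 9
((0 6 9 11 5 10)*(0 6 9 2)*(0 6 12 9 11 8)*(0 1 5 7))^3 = ((0 11 7)(1 5 10 12 9 8)(2 6))^3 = (1 12)(2 6)(5 9)(8 10)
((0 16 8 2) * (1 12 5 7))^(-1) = (0 2 8 16)(1 7 5 12)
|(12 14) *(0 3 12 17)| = |(0 3 12 14 17)| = 5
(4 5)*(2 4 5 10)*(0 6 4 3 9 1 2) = (0 6 4 10)(1 2 3 9) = [6, 2, 3, 9, 10, 5, 4, 7, 8, 1, 0]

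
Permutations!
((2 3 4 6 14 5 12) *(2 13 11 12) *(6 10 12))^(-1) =(2 5 14 6 11 13 12 10 4 3) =((2 3 4 10 12 13 11 6 14 5))^(-1)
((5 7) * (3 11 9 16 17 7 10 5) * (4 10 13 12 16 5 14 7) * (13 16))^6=(3 4 9 14 16)(5 7 17 11 10)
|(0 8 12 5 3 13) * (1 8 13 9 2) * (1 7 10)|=|(0 13)(1 8 12 5 3 9 2 7 10)|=18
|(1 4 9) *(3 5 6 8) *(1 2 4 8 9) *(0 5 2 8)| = 9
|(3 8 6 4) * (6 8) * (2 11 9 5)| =12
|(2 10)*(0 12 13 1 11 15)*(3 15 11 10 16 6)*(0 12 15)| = |(0 15 12 13 1 10 2 16 6 3)| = 10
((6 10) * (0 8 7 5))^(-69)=(0 5 7 8)(6 10)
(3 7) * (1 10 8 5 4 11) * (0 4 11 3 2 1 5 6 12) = (0 4 3 7 2 1 10 8 6 12)(5 11) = [4, 10, 1, 7, 3, 11, 12, 2, 6, 9, 8, 5, 0]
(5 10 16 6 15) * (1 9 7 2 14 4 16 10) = (1 9 7 2 14 4 16 6 15 5) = [0, 9, 14, 3, 16, 1, 15, 2, 8, 7, 10, 11, 12, 13, 4, 5, 6]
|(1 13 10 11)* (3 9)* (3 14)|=12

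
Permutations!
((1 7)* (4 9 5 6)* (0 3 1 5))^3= ((0 3 1 7 5 6 4 9))^3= (0 7 4 3 5 9 1 6)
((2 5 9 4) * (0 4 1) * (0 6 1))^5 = (9)(1 6)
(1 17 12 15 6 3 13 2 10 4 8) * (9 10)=(1 17 12 15 6 3 13 2 9 10 4 8)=[0, 17, 9, 13, 8, 5, 3, 7, 1, 10, 4, 11, 15, 2, 14, 6, 16, 12]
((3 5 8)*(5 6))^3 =((3 6 5 8))^3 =(3 8 5 6)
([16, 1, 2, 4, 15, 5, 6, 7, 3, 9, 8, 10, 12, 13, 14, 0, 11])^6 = [4, 1, 2, 10, 8, 5, 6, 7, 11, 9, 16, 0, 12, 13, 14, 3, 15]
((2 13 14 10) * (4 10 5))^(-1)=(2 10 4 5 14 13)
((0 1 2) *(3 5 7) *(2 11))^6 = ((0 1 11 2)(3 5 7))^6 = (0 11)(1 2)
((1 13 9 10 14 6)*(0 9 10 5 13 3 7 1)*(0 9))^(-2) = (1 3 7)(5 6 10)(9 14 13)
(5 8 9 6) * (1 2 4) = [0, 2, 4, 3, 1, 8, 5, 7, 9, 6] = (1 2 4)(5 8 9 6)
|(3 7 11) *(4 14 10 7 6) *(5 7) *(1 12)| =|(1 12)(3 6 4 14 10 5 7 11)| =8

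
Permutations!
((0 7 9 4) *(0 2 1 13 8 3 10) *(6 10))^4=(0 2 3 7 1 6 9 13 10 4 8)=((0 7 9 4 2 1 13 8 3 6 10))^4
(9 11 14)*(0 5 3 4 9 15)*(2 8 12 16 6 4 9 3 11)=[5, 1, 8, 9, 3, 11, 4, 7, 12, 2, 10, 14, 16, 13, 15, 0, 6]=(0 5 11 14 15)(2 8 12 16 6 4 3 9)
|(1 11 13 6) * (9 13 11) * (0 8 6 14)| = |(0 8 6 1 9 13 14)| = 7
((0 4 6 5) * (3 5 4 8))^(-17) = (0 5 3 8)(4 6)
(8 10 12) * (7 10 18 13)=(7 10 12 8 18 13)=[0, 1, 2, 3, 4, 5, 6, 10, 18, 9, 12, 11, 8, 7, 14, 15, 16, 17, 13]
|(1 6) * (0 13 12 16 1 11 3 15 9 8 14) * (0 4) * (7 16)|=14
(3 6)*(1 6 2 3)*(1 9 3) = [0, 6, 1, 2, 4, 5, 9, 7, 8, 3] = (1 6 9 3 2)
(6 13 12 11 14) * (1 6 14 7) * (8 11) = [0, 6, 2, 3, 4, 5, 13, 1, 11, 9, 10, 7, 8, 12, 14] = (14)(1 6 13 12 8 11 7)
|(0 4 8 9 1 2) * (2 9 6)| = |(0 4 8 6 2)(1 9)| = 10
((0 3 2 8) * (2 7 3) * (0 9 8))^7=(0 2)(3 7)(8 9)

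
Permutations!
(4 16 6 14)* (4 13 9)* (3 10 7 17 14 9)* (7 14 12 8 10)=(3 7 17 12 8 10 14 13)(4 16 6 9)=[0, 1, 2, 7, 16, 5, 9, 17, 10, 4, 14, 11, 8, 3, 13, 15, 6, 12]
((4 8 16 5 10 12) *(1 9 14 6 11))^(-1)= ((1 9 14 6 11)(4 8 16 5 10 12))^(-1)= (1 11 6 14 9)(4 12 10 5 16 8)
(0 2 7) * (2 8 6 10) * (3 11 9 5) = (0 8 6 10 2 7)(3 11 9 5) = [8, 1, 7, 11, 4, 3, 10, 0, 6, 5, 2, 9]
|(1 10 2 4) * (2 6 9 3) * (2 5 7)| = 9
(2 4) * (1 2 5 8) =(1 2 4 5 8) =[0, 2, 4, 3, 5, 8, 6, 7, 1]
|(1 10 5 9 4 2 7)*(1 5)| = |(1 10)(2 7 5 9 4)| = 10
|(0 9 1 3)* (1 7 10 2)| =|(0 9 7 10 2 1 3)| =7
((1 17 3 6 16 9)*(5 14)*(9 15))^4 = ((1 17 3 6 16 15 9)(5 14))^4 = (1 16 17 15 3 9 6)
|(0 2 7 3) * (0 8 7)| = 6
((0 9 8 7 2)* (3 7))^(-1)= (0 2 7 3 8 9)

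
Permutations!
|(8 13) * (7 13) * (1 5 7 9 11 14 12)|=|(1 5 7 13 8 9 11 14 12)|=9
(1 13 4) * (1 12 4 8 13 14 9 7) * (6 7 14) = (1 6 7)(4 12)(8 13)(9 14) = [0, 6, 2, 3, 12, 5, 7, 1, 13, 14, 10, 11, 4, 8, 9]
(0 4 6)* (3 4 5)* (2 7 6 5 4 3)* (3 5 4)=(0 3 5 2 7 6)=[3, 1, 7, 5, 4, 2, 0, 6]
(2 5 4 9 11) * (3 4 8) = [0, 1, 5, 4, 9, 8, 6, 7, 3, 11, 10, 2] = (2 5 8 3 4 9 11)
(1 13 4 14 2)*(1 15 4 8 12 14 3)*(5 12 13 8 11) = (1 8 13 11 5 12 14 2 15 4 3) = [0, 8, 15, 1, 3, 12, 6, 7, 13, 9, 10, 5, 14, 11, 2, 4]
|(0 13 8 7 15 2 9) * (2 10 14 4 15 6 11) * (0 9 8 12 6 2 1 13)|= |(1 13 12 6 11)(2 8 7)(4 15 10 14)|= 60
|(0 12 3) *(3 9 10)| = |(0 12 9 10 3)| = 5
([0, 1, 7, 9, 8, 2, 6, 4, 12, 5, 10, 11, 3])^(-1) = [0, 1, 5, 12, 7, 9, 6, 2, 4, 3, 10, 11, 8]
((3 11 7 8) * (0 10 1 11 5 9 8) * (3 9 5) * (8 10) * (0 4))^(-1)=((0 8 9 10 1 11 7 4))^(-1)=(0 4 7 11 1 10 9 8)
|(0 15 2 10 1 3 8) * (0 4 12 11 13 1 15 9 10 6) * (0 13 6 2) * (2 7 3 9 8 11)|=|(0 8 4 12 2 7 3 11 6 13 1 9 10 15)|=14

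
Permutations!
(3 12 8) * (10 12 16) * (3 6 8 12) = [0, 1, 2, 16, 4, 5, 8, 7, 6, 9, 3, 11, 12, 13, 14, 15, 10] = (3 16 10)(6 8)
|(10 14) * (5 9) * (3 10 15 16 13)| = 6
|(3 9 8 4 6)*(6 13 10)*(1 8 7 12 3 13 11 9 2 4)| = 42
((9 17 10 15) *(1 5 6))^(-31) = ((1 5 6)(9 17 10 15))^(-31) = (1 6 5)(9 17 10 15)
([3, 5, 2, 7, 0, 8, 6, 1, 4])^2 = (0 7 5 4 3 1 8)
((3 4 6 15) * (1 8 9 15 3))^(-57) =((1 8 9 15)(3 4 6))^(-57) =(1 15 9 8)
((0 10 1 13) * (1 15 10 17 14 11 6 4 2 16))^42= (0 14 6 2 1)(4 16 13 17 11)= ((0 17 14 11 6 4 2 16 1 13)(10 15))^42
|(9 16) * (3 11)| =2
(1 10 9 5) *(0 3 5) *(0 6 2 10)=[3, 0, 10, 5, 4, 1, 2, 7, 8, 6, 9]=(0 3 5 1)(2 10 9 6)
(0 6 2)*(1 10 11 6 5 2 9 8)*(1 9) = (0 5 2)(1 10 11 6)(8 9) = [5, 10, 0, 3, 4, 2, 1, 7, 9, 8, 11, 6]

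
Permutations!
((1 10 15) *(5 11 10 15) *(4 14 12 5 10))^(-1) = (1 15)(4 11 5 12 14)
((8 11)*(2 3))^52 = ((2 3)(8 11))^52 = (11)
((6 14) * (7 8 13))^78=(14)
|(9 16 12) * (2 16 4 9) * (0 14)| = |(0 14)(2 16 12)(4 9)| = 6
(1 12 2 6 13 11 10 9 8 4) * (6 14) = (1 12 2 14 6 13 11 10 9 8 4) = [0, 12, 14, 3, 1, 5, 13, 7, 4, 8, 9, 10, 2, 11, 6]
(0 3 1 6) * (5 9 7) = (0 3 1 6)(5 9 7) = [3, 6, 2, 1, 4, 9, 0, 5, 8, 7]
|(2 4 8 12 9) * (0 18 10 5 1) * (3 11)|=10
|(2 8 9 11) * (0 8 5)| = 6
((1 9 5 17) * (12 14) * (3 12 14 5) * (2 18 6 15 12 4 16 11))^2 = (1 3 16 2 6 12 17 9 4 11 18 15 5)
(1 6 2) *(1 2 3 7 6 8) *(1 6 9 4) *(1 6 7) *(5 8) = (1 5 8 7 9 4 6 3) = [0, 5, 2, 1, 6, 8, 3, 9, 7, 4]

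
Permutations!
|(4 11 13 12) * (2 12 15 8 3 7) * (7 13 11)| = |(2 12 4 7)(3 13 15 8)| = 4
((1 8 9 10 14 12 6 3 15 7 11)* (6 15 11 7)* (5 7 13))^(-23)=(1 6 14 8 3 12 9 11 15 10)(5 7 13)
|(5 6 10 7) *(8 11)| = 4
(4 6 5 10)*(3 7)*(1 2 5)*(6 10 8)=(1 2 5 8 6)(3 7)(4 10)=[0, 2, 5, 7, 10, 8, 1, 3, 6, 9, 4]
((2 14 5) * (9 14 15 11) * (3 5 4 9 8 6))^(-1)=(2 5 3 6 8 11 15)(4 14 9)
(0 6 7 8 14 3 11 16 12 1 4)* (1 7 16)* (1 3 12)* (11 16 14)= (0 6 14 12 7 8 11 3 16 1 4)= [6, 4, 2, 16, 0, 5, 14, 8, 11, 9, 10, 3, 7, 13, 12, 15, 1]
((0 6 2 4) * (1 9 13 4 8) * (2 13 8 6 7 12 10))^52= (0 2)(1 9 8)(4 10)(6 7)(12 13)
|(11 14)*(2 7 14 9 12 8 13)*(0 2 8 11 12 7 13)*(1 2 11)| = 10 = |(0 11 9 7 14 12 1 2 13 8)|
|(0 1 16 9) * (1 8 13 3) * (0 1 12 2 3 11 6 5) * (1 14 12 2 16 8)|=28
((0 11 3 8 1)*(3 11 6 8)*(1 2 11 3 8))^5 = (0 1 6)(2 11 3 8)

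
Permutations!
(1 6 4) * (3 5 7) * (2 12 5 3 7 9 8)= (1 6 4)(2 12 5 9 8)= [0, 6, 12, 3, 1, 9, 4, 7, 2, 8, 10, 11, 5]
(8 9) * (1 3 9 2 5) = [0, 3, 5, 9, 4, 1, 6, 7, 2, 8] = (1 3 9 8 2 5)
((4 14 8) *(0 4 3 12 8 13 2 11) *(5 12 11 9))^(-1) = ((0 4 14 13 2 9 5 12 8 3 11))^(-1) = (0 11 3 8 12 5 9 2 13 14 4)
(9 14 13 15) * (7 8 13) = [0, 1, 2, 3, 4, 5, 6, 8, 13, 14, 10, 11, 12, 15, 7, 9] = (7 8 13 15 9 14)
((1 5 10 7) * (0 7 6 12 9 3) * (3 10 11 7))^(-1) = ((0 3)(1 5 11 7)(6 12 9 10))^(-1) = (0 3)(1 7 11 5)(6 10 9 12)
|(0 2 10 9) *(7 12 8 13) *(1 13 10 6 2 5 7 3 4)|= 28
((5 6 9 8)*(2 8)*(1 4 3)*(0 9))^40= ((0 9 2 8 5 6)(1 4 3))^40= (0 5 2)(1 4 3)(6 8 9)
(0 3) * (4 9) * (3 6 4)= (0 6 4 9 3)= [6, 1, 2, 0, 9, 5, 4, 7, 8, 3]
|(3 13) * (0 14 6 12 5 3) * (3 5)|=|(0 14 6 12 3 13)|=6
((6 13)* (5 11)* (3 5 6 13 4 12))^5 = ((13)(3 5 11 6 4 12))^5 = (13)(3 12 4 6 11 5)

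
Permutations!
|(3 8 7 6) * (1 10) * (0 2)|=|(0 2)(1 10)(3 8 7 6)|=4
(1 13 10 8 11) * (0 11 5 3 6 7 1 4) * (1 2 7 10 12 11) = (0 1 13 12 11 4)(2 7)(3 6 10 8 5) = [1, 13, 7, 6, 0, 3, 10, 2, 5, 9, 8, 4, 11, 12]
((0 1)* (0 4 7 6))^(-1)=((0 1 4 7 6))^(-1)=(0 6 7 4 1)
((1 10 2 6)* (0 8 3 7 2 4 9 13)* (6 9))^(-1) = ((0 8 3 7 2 9 13)(1 10 4 6))^(-1) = (0 13 9 2 7 3 8)(1 6 4 10)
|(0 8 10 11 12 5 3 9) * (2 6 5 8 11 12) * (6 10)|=10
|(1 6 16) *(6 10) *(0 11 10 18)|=7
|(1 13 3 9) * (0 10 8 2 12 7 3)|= |(0 10 8 2 12 7 3 9 1 13)|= 10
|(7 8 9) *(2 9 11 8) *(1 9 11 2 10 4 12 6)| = 21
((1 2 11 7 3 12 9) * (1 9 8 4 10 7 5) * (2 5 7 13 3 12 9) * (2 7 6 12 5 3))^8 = (13)(1 7 3 5 9) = ((1 3 9 7 5)(2 11 6 12 8 4 10 13))^8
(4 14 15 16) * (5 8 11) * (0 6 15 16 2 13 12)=(0 6 15 2 13 12)(4 14 16)(5 8 11)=[6, 1, 13, 3, 14, 8, 15, 7, 11, 9, 10, 5, 0, 12, 16, 2, 4]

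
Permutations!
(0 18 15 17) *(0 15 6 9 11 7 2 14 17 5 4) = (0 18 6 9 11 7 2 14 17 15 5 4) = [18, 1, 14, 3, 0, 4, 9, 2, 8, 11, 10, 7, 12, 13, 17, 5, 16, 15, 6]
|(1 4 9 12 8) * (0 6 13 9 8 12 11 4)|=8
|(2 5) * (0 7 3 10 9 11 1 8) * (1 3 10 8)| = 14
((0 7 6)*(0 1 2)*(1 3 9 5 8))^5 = (0 5 7 8 6 1 3 2 9)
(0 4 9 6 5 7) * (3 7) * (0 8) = (0 4 9 6 5 3 7 8) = [4, 1, 2, 7, 9, 3, 5, 8, 0, 6]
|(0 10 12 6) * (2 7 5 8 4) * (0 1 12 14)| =15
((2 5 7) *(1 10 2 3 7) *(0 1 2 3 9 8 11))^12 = (0 7)(1 9)(3 11)(8 10)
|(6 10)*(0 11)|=2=|(0 11)(6 10)|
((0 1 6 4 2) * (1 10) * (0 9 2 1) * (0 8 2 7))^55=(0 10 8 2 9 7)(1 6 4)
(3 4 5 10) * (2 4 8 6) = (2 4 5 10 3 8 6) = [0, 1, 4, 8, 5, 10, 2, 7, 6, 9, 3]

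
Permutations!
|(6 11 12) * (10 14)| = |(6 11 12)(10 14)| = 6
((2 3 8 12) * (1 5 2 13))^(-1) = ((1 5 2 3 8 12 13))^(-1) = (1 13 12 8 3 2 5)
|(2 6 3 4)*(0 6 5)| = 6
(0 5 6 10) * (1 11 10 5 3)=(0 3 1 11 10)(5 6)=[3, 11, 2, 1, 4, 6, 5, 7, 8, 9, 0, 10]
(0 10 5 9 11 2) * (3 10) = [3, 1, 0, 10, 4, 9, 6, 7, 8, 11, 5, 2] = (0 3 10 5 9 11 2)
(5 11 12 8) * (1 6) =(1 6)(5 11 12 8) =[0, 6, 2, 3, 4, 11, 1, 7, 5, 9, 10, 12, 8]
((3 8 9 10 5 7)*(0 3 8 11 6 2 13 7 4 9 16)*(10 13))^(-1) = ((0 3 11 6 2 10 5 4 9 13 7 8 16))^(-1) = (0 16 8 7 13 9 4 5 10 2 6 11 3)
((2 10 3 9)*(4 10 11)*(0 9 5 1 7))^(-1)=((0 9 2 11 4 10 3 5 1 7))^(-1)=(0 7 1 5 3 10 4 11 2 9)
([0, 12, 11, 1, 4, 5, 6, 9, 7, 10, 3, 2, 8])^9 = [0, 8, 11, 12, 4, 5, 6, 10, 9, 3, 1, 2, 7]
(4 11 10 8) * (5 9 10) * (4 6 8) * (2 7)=(2 7)(4 11 5 9 10)(6 8)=[0, 1, 7, 3, 11, 9, 8, 2, 6, 10, 4, 5]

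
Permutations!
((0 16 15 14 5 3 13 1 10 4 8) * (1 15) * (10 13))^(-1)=(0 8 4 10 3 5 14 15 13 1 16)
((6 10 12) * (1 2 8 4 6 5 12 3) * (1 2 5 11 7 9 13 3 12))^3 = ((1 5)(2 8 4 6 10 12 11 7 9 13 3))^3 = (1 5)(2 6 11 13 8 10 7 3 4 12 9)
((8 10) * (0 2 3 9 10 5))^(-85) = (0 5 8 10 9 3 2) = ((0 2 3 9 10 8 5))^(-85)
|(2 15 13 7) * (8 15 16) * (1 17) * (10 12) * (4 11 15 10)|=10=|(1 17)(2 16 8 10 12 4 11 15 13 7)|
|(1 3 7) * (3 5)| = |(1 5 3 7)| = 4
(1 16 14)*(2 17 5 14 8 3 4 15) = (1 16 8 3 4 15 2 17 5 14) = [0, 16, 17, 4, 15, 14, 6, 7, 3, 9, 10, 11, 12, 13, 1, 2, 8, 5]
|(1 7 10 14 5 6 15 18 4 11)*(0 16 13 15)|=|(0 16 13 15 18 4 11 1 7 10 14 5 6)|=13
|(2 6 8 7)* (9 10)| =|(2 6 8 7)(9 10)| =4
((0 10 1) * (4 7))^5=((0 10 1)(4 7))^5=(0 1 10)(4 7)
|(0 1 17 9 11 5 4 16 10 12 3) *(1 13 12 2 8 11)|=84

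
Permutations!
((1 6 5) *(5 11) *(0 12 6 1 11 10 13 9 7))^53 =(0 13 12 9 6 7 10)(5 11)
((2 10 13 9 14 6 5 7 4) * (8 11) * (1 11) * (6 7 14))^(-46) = (1 8 11)(2 4 7 14 5 6 9 13 10)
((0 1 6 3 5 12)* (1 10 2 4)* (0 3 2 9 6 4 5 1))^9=(0 4 1 3 12 5 2 6 9 10)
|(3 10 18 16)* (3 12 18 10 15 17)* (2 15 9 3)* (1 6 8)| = 6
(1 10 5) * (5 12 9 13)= (1 10 12 9 13 5)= [0, 10, 2, 3, 4, 1, 6, 7, 8, 13, 12, 11, 9, 5]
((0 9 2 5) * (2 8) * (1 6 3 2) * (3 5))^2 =(0 8 6)(1 5 9) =((0 9 8 1 6 5)(2 3))^2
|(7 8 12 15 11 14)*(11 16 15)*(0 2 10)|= |(0 2 10)(7 8 12 11 14)(15 16)|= 30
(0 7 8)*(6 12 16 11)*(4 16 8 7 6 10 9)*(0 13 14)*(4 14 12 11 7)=(0 6 11 10 9 14)(4 16 7)(8 13 12)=[6, 1, 2, 3, 16, 5, 11, 4, 13, 14, 9, 10, 8, 12, 0, 15, 7]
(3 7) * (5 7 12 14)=[0, 1, 2, 12, 4, 7, 6, 3, 8, 9, 10, 11, 14, 13, 5]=(3 12 14 5 7)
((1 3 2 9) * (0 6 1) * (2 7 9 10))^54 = ((0 6 1 3 7 9)(2 10))^54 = (10)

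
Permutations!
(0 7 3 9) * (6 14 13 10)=[7, 1, 2, 9, 4, 5, 14, 3, 8, 0, 6, 11, 12, 10, 13]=(0 7 3 9)(6 14 13 10)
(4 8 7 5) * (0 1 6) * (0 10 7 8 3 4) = (0 1 6 10 7 5)(3 4) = [1, 6, 2, 4, 3, 0, 10, 5, 8, 9, 7]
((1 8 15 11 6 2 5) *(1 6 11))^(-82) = (1 15 8)(2 6 5)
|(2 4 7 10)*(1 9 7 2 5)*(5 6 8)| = |(1 9 7 10 6 8 5)(2 4)| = 14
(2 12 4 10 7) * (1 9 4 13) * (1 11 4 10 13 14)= (1 9 10 7 2 12 14)(4 13 11)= [0, 9, 12, 3, 13, 5, 6, 2, 8, 10, 7, 4, 14, 11, 1]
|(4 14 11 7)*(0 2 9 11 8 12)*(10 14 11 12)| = |(0 2 9 12)(4 11 7)(8 10 14)| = 12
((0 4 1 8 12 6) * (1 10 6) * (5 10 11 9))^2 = ((0 4 11 9 5 10 6)(1 8 12))^2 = (0 11 5 6 4 9 10)(1 12 8)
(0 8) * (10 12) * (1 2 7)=(0 8)(1 2 7)(10 12)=[8, 2, 7, 3, 4, 5, 6, 1, 0, 9, 12, 11, 10]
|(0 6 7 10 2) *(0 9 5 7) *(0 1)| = 15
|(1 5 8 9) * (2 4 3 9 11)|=|(1 5 8 11 2 4 3 9)|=8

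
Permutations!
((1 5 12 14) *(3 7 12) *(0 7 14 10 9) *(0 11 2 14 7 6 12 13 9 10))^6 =(1 11 7)(2 13 5)(3 14 9)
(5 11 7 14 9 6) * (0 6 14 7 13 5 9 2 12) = [6, 1, 12, 3, 4, 11, 9, 7, 8, 14, 10, 13, 0, 5, 2] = (0 6 9 14 2 12)(5 11 13)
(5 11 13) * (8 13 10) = (5 11 10 8 13) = [0, 1, 2, 3, 4, 11, 6, 7, 13, 9, 8, 10, 12, 5]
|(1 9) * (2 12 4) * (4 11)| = 4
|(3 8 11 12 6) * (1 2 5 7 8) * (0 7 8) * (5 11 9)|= |(0 7)(1 2 11 12 6 3)(5 8 9)|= 6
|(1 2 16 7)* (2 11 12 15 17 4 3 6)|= 11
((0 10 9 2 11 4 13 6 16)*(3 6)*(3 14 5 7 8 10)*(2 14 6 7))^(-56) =(16)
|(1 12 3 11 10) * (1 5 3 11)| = |(1 12 11 10 5 3)| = 6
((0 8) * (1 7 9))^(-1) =(0 8)(1 9 7) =((0 8)(1 7 9))^(-1)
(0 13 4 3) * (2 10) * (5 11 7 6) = (0 13 4 3)(2 10)(5 11 7 6) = [13, 1, 10, 0, 3, 11, 5, 6, 8, 9, 2, 7, 12, 4]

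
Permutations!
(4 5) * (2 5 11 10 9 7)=[0, 1, 5, 3, 11, 4, 6, 2, 8, 7, 9, 10]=(2 5 4 11 10 9 7)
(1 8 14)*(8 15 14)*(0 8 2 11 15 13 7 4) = [8, 13, 11, 3, 0, 5, 6, 4, 2, 9, 10, 15, 12, 7, 1, 14] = (0 8 2 11 15 14 1 13 7 4)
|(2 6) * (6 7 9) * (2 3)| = 5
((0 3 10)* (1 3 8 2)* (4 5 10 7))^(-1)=(0 10 5 4 7 3 1 2 8)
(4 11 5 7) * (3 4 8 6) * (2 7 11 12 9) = (2 7 8 6 3 4 12 9)(5 11) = [0, 1, 7, 4, 12, 11, 3, 8, 6, 2, 10, 5, 9]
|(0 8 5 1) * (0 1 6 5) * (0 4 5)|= |(0 8 4 5 6)|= 5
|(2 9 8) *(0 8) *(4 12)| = |(0 8 2 9)(4 12)| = 4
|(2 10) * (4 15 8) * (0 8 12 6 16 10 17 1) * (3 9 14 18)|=|(0 8 4 15 12 6 16 10 2 17 1)(3 9 14 18)|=44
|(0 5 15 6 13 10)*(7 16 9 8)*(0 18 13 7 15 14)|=|(0 5 14)(6 7 16 9 8 15)(10 18 13)|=6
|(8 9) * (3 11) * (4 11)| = 6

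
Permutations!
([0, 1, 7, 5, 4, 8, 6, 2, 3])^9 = [0, 1, 7, 3, 4, 5, 6, 2, 8]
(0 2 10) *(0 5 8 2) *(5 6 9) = (2 10 6 9 5 8) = [0, 1, 10, 3, 4, 8, 9, 7, 2, 5, 6]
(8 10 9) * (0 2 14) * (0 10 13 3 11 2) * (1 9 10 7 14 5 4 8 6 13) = [0, 9, 5, 11, 8, 4, 13, 14, 1, 6, 10, 2, 12, 3, 7] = (1 9 6 13 3 11 2 5 4 8)(7 14)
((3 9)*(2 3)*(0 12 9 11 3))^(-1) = ((0 12 9 2)(3 11))^(-1) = (0 2 9 12)(3 11)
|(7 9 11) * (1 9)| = |(1 9 11 7)| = 4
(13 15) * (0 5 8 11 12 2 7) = (0 5 8 11 12 2 7)(13 15) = [5, 1, 7, 3, 4, 8, 6, 0, 11, 9, 10, 12, 2, 15, 14, 13]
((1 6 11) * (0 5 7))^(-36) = (11)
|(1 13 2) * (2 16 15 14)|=|(1 13 16 15 14 2)|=6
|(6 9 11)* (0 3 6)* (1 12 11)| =7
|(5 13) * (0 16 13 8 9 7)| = |(0 16 13 5 8 9 7)| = 7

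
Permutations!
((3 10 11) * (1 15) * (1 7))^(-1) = (1 7 15)(3 11 10)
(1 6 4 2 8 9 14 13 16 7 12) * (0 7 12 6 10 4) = (0 7 6)(1 10 4 2 8 9 14 13 16 12) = [7, 10, 8, 3, 2, 5, 0, 6, 9, 14, 4, 11, 1, 16, 13, 15, 12]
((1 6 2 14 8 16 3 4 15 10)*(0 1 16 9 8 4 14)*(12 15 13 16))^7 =(0 2 6 1)(3 4 16 14 13)(8 9)(10 12 15)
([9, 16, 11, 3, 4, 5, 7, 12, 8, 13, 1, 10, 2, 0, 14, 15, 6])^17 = [13, 16, 11, 3, 4, 5, 7, 12, 8, 0, 1, 10, 2, 9, 14, 15, 6]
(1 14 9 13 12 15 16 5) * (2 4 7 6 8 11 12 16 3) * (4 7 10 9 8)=[0, 14, 7, 2, 10, 1, 4, 6, 11, 13, 9, 12, 15, 16, 8, 3, 5]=(1 14 8 11 12 15 3 2 7 6 4 10 9 13 16 5)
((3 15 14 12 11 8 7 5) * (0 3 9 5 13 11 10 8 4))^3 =(0 14 8 11 3 12 7 4 15 10 13)(5 9)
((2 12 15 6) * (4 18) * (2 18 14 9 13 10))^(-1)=((2 12 15 6 18 4 14 9 13 10))^(-1)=(2 10 13 9 14 4 18 6 15 12)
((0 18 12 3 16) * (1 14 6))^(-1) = ((0 18 12 3 16)(1 14 6))^(-1) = (0 16 3 12 18)(1 6 14)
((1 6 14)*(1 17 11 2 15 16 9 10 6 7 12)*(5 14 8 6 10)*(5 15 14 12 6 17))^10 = (17)(9 15 16)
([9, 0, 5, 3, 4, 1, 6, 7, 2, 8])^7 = [9, 0, 5, 3, 4, 1, 6, 7, 2, 8]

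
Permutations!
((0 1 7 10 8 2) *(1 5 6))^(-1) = (0 2 8 10 7 1 6 5)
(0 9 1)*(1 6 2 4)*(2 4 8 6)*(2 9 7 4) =(9)(0 7 4 1)(2 8 6) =[7, 0, 8, 3, 1, 5, 2, 4, 6, 9]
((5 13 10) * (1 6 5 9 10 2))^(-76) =(1 2 13 5 6)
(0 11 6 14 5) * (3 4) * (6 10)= [11, 1, 2, 4, 3, 0, 14, 7, 8, 9, 6, 10, 12, 13, 5]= (0 11 10 6 14 5)(3 4)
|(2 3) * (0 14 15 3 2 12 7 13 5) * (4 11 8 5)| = 11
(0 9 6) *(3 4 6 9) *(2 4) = (9)(0 3 2 4 6) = [3, 1, 4, 2, 6, 5, 0, 7, 8, 9]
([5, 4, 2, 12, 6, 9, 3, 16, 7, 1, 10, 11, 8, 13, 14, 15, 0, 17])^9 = [7, 5, 2, 4, 9, 16, 1, 12, 3, 0, 10, 11, 6, 13, 14, 15, 8, 17]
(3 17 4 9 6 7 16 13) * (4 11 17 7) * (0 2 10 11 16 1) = (0 2 10 11 17 16 13 3 7 1)(4 9 6) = [2, 0, 10, 7, 9, 5, 4, 1, 8, 6, 11, 17, 12, 3, 14, 15, 13, 16]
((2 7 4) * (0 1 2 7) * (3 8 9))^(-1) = (0 2 1)(3 9 8)(4 7) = ((0 1 2)(3 8 9)(4 7))^(-1)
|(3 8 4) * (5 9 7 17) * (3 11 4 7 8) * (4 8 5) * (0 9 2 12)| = |(0 9 5 2 12)(4 11 8 7 17)| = 5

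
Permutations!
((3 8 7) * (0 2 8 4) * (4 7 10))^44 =((0 2 8 10 4)(3 7))^44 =(0 4 10 8 2)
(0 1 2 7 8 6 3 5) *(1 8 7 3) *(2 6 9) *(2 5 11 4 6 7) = (0 8 9 5)(1 7 2 3 11 4 6) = [8, 7, 3, 11, 6, 0, 1, 2, 9, 5, 10, 4]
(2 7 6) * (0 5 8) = [5, 1, 7, 3, 4, 8, 2, 6, 0] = (0 5 8)(2 7 6)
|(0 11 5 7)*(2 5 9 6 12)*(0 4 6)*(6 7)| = 12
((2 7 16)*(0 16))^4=((0 16 2 7))^4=(16)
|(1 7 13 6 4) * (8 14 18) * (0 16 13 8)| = 10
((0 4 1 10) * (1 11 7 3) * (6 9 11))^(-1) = (0 10 1 3 7 11 9 6 4)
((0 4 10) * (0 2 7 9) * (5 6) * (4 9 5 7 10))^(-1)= (0 9)(2 10)(5 7 6)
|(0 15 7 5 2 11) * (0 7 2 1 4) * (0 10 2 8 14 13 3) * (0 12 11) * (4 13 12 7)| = 45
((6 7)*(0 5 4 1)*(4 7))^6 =((0 5 7 6 4 1))^6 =(7)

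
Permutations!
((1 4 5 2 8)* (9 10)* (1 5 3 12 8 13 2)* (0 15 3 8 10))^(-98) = (0 10 3)(1 8)(4 5)(9 12 15) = ((0 15 3 12 10 9)(1 4 8 5)(2 13))^(-98)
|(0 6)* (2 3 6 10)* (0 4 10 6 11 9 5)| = |(0 6 4 10 2 3 11 9 5)| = 9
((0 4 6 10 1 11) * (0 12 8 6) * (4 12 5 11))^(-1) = ((0 12 8 6 10 1 4)(5 11))^(-1) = (0 4 1 10 6 8 12)(5 11)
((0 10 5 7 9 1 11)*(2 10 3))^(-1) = ((0 3 2 10 5 7 9 1 11))^(-1) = (0 11 1 9 7 5 10 2 3)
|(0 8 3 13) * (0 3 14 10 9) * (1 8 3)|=8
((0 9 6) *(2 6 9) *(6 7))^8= (9)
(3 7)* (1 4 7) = (1 4 7 3) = [0, 4, 2, 1, 7, 5, 6, 3]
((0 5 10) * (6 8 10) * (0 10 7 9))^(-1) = (10)(0 9 7 8 6 5)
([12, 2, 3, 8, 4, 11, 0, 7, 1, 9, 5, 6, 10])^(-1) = (0 6 11 5 10 12)(1 8 3 2)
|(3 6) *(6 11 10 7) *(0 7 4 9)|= 8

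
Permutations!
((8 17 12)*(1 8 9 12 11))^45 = ((1 8 17 11)(9 12))^45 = (1 8 17 11)(9 12)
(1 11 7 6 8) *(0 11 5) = (0 11 7 6 8 1 5) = [11, 5, 2, 3, 4, 0, 8, 6, 1, 9, 10, 7]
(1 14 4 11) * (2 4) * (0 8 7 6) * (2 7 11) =(0 8 11 1 14 7 6)(2 4) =[8, 14, 4, 3, 2, 5, 0, 6, 11, 9, 10, 1, 12, 13, 7]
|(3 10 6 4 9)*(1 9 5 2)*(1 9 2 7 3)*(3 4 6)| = |(1 2 9)(3 10)(4 5 7)| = 6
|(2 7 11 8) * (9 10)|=|(2 7 11 8)(9 10)|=4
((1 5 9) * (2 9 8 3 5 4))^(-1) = (1 9 2 4)(3 8 5)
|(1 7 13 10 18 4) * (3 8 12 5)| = |(1 7 13 10 18 4)(3 8 12 5)| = 12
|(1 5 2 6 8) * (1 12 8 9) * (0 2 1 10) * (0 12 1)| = 9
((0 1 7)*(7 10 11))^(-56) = (0 7 11 10 1)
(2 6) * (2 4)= (2 6 4)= [0, 1, 6, 3, 2, 5, 4]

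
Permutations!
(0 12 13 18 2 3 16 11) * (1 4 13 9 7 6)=(0 12 9 7 6 1 4 13 18 2 3 16 11)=[12, 4, 3, 16, 13, 5, 1, 6, 8, 7, 10, 0, 9, 18, 14, 15, 11, 17, 2]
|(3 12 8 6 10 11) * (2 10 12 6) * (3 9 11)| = |(2 10 3 6 12 8)(9 11)| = 6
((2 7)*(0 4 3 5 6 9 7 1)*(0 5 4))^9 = (1 9)(2 6)(3 4)(5 7)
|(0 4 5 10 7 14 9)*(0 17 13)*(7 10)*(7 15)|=9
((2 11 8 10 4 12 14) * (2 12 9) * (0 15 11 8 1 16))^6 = (0 15 11 1 16)(2 8 10 4 9)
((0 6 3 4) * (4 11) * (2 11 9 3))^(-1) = (0 4 11 2 6)(3 9)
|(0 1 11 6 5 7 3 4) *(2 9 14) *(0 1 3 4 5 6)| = 21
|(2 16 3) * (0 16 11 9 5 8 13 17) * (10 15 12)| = |(0 16 3 2 11 9 5 8 13 17)(10 15 12)| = 30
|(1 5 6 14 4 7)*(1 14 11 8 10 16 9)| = |(1 5 6 11 8 10 16 9)(4 7 14)| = 24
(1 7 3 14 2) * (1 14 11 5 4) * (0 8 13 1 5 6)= [8, 7, 14, 11, 5, 4, 0, 3, 13, 9, 10, 6, 12, 1, 2]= (0 8 13 1 7 3 11 6)(2 14)(4 5)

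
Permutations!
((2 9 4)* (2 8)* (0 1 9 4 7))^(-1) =((0 1 9 7)(2 4 8))^(-1) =(0 7 9 1)(2 8 4)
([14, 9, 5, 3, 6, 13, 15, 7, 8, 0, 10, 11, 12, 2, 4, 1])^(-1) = [9, 15, 13, 3, 14, 2, 4, 7, 8, 1, 10, 11, 12, 5, 0, 6]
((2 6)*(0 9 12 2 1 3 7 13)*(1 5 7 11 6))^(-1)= (0 13 7 5 6 11 3 1 2 12 9)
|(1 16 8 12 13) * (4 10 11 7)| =|(1 16 8 12 13)(4 10 11 7)| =20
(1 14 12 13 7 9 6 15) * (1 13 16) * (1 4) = (1 14 12 16 4)(6 15 13 7 9) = [0, 14, 2, 3, 1, 5, 15, 9, 8, 6, 10, 11, 16, 7, 12, 13, 4]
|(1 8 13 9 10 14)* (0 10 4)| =8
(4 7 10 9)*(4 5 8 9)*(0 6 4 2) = (0 6 4 7 10 2)(5 8 9) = [6, 1, 0, 3, 7, 8, 4, 10, 9, 5, 2]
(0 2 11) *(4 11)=(0 2 4 11)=[2, 1, 4, 3, 11, 5, 6, 7, 8, 9, 10, 0]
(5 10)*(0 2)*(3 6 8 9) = (0 2)(3 6 8 9)(5 10) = [2, 1, 0, 6, 4, 10, 8, 7, 9, 3, 5]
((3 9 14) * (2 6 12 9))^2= ((2 6 12 9 14 3))^2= (2 12 14)(3 6 9)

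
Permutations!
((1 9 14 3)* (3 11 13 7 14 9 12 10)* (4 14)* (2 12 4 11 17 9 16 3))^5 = ((1 4 14 17 9 16 3)(2 12 10)(7 11 13))^5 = (1 16 17 4 3 9 14)(2 10 12)(7 13 11)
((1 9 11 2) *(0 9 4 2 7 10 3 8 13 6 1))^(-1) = (0 2 4 1 6 13 8 3 10 7 11 9)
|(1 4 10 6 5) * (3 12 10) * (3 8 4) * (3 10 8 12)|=12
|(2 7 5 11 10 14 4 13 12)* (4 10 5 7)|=|(2 4 13 12)(5 11)(10 14)|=4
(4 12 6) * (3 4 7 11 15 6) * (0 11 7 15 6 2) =[11, 1, 0, 4, 12, 5, 15, 7, 8, 9, 10, 6, 3, 13, 14, 2] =(0 11 6 15 2)(3 4 12)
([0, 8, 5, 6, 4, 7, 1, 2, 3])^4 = (8)(2 5 7)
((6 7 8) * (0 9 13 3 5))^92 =(0 13 5 9 3)(6 8 7)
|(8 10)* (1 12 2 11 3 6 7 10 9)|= |(1 12 2 11 3 6 7 10 8 9)|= 10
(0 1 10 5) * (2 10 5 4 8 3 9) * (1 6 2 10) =(0 6 2 1 5)(3 9 10 4 8) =[6, 5, 1, 9, 8, 0, 2, 7, 3, 10, 4]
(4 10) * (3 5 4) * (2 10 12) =(2 10 3 5 4 12) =[0, 1, 10, 5, 12, 4, 6, 7, 8, 9, 3, 11, 2]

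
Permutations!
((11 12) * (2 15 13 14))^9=((2 15 13 14)(11 12))^9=(2 15 13 14)(11 12)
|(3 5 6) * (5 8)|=4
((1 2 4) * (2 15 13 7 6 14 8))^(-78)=((1 15 13 7 6 14 8 2 4))^(-78)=(1 7 8)(2 15 6)(4 13 14)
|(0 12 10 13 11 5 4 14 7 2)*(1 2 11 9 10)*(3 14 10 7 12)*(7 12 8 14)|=12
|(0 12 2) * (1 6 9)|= 3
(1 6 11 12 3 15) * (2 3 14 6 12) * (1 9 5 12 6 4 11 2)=(1 6 2 3 15 9 5 12 14 4 11)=[0, 6, 3, 15, 11, 12, 2, 7, 8, 5, 10, 1, 14, 13, 4, 9]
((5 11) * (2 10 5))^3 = (2 11 5 10)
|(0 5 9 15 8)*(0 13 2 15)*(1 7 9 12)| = |(0 5 12 1 7 9)(2 15 8 13)| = 12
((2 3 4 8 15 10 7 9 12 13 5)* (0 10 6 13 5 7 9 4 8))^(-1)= (0 4 7 13 6 15 8 3 2 5 12 9 10)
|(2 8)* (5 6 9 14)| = 4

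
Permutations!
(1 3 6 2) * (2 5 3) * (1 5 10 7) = (1 2 5 3 6 10 7) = [0, 2, 5, 6, 4, 3, 10, 1, 8, 9, 7]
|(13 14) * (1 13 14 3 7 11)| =|(14)(1 13 3 7 11)| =5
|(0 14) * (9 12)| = |(0 14)(9 12)| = 2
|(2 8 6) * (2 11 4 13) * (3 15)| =6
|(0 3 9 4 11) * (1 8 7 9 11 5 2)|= 21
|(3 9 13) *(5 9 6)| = |(3 6 5 9 13)| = 5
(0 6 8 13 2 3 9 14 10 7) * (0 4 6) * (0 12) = [12, 1, 3, 9, 6, 5, 8, 4, 13, 14, 7, 11, 0, 2, 10] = (0 12)(2 3 9 14 10 7 4 6 8 13)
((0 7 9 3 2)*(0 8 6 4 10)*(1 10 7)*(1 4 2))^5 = ((0 4 7 9 3 1 10)(2 8 6))^5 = (0 1 9 4 10 3 7)(2 6 8)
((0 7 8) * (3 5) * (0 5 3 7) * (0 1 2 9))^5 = (0 1 2 9)(5 8 7)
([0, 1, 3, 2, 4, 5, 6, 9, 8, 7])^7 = [0, 1, 3, 2, 4, 5, 6, 9, 8, 7]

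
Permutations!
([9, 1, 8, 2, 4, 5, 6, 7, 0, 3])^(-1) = (0 8 2 3 9)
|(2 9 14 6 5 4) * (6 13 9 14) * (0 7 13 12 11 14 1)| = |(0 7 13 9 6 5 4 2 1)(11 14 12)| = 9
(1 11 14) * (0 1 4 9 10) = (0 1 11 14 4 9 10) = [1, 11, 2, 3, 9, 5, 6, 7, 8, 10, 0, 14, 12, 13, 4]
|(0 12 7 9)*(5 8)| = 4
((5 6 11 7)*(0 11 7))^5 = (0 11)(5 7 6)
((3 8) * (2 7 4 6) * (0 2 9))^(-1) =(0 9 6 4 7 2)(3 8)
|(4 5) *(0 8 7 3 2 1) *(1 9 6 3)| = 4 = |(0 8 7 1)(2 9 6 3)(4 5)|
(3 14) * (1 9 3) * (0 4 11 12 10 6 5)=(0 4 11 12 10 6 5)(1 9 3 14)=[4, 9, 2, 14, 11, 0, 5, 7, 8, 3, 6, 12, 10, 13, 1]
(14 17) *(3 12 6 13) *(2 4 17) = [0, 1, 4, 12, 17, 5, 13, 7, 8, 9, 10, 11, 6, 3, 2, 15, 16, 14] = (2 4 17 14)(3 12 6 13)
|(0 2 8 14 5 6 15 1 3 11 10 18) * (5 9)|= 13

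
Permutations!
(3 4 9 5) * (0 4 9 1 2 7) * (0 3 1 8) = [4, 2, 7, 9, 8, 1, 6, 3, 0, 5] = (0 4 8)(1 2 7 3 9 5)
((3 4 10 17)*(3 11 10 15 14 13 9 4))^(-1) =((4 15 14 13 9)(10 17 11))^(-1) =(4 9 13 14 15)(10 11 17)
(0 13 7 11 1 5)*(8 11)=(0 13 7 8 11 1 5)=[13, 5, 2, 3, 4, 0, 6, 8, 11, 9, 10, 1, 12, 7]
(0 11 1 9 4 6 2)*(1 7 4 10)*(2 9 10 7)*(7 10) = (0 11 2)(1 7 4 6 9 10) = [11, 7, 0, 3, 6, 5, 9, 4, 8, 10, 1, 2]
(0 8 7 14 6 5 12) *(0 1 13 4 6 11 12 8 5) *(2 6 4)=(0 5 8 7 14 11 12 1 13 2 6)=[5, 13, 6, 3, 4, 8, 0, 14, 7, 9, 10, 12, 1, 2, 11]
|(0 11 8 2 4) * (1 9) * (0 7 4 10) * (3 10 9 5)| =18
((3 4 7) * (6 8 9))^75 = (9)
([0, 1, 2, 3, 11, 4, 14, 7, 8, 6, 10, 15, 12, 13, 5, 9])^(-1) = [0, 1, 2, 3, 5, 14, 9, 7, 8, 15, 10, 4, 12, 13, 6, 11]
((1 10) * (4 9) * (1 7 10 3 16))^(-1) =((1 3 16)(4 9)(7 10))^(-1) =(1 16 3)(4 9)(7 10)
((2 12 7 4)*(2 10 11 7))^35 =((2 12)(4 10 11 7))^35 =(2 12)(4 7 11 10)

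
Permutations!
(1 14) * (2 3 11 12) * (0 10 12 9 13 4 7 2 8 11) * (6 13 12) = (0 10 6 13 4 7 2 3)(1 14)(8 11 9 12) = [10, 14, 3, 0, 7, 5, 13, 2, 11, 12, 6, 9, 8, 4, 1]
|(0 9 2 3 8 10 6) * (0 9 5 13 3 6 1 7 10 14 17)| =|(0 5 13 3 8 14 17)(1 7 10)(2 6 9)| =21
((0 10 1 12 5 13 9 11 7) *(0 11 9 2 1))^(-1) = (0 10)(1 2 13 5 12)(7 11)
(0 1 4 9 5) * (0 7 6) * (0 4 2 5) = (0 1 2 5 7 6 4 9) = [1, 2, 5, 3, 9, 7, 4, 6, 8, 0]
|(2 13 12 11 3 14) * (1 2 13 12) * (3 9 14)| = |(1 2 12 11 9 14 13)| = 7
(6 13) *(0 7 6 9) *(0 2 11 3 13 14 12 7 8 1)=(0 8 1)(2 11 3 13 9)(6 14 12 7)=[8, 0, 11, 13, 4, 5, 14, 6, 1, 2, 10, 3, 7, 9, 12]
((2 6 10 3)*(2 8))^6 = (2 6 10 3 8)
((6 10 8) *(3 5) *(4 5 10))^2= ((3 10 8 6 4 5))^2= (3 8 4)(5 10 6)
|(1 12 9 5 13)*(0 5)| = 6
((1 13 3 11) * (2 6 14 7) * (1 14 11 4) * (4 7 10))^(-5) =(1 6)(2 4)(3 14)(7 10)(11 13)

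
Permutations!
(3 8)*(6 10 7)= [0, 1, 2, 8, 4, 5, 10, 6, 3, 9, 7]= (3 8)(6 10 7)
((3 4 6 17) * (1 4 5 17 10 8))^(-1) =(1 8 10 6 4)(3 17 5)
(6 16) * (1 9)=(1 9)(6 16)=[0, 9, 2, 3, 4, 5, 16, 7, 8, 1, 10, 11, 12, 13, 14, 15, 6]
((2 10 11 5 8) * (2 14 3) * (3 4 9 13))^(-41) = ((2 10 11 5 8 14 4 9 13 3))^(-41) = (2 3 13 9 4 14 8 5 11 10)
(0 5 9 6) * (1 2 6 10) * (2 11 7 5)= (0 2 6)(1 11 7 5 9 10)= [2, 11, 6, 3, 4, 9, 0, 5, 8, 10, 1, 7]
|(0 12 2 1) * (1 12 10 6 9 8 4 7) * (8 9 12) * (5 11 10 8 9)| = |(0 8 4 7 1)(2 9 5 11 10 6 12)| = 35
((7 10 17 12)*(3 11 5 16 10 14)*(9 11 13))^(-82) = (3 10 13 17 9 12 11 7 5 14 16)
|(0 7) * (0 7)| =|(7)| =1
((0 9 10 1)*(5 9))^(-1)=((0 5 9 10 1))^(-1)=(0 1 10 9 5)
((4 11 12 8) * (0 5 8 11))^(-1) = ((0 5 8 4)(11 12))^(-1) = (0 4 8 5)(11 12)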